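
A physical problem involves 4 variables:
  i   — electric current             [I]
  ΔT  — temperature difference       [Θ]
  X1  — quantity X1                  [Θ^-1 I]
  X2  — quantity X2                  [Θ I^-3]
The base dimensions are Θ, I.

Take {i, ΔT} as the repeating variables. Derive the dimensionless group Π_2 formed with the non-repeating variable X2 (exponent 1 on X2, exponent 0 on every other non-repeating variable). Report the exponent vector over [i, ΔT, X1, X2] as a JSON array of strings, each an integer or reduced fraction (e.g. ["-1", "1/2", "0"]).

["3", "-1", "0", "1"]

Write exponents as rows Θ,I / cols i,ΔT,X1,X2:
  Θ: [ 0  1 -1  1]
  I: [ 1  0  1 -3]
Echelon form has 2 nonzero rows (pivots: i,ΔT)
Repeat: i,ΔT; free: X1,X2
RREF:
  r0: [   1    0    1   -3]
  r1: [   0    1   -1    1]
Fix exponent of X2 at 1, X1 at 0; solve each RREF row for its pivot's exponent:
  r0: exp(i) + (-3)·1 = 0 ⇒ exp(i) = 3
  r1: exp(ΔT) + (1)·1 = 0 ⇒ exp(ΔT) = -1
Π_2 = i^3 · ΔT^-1 · X2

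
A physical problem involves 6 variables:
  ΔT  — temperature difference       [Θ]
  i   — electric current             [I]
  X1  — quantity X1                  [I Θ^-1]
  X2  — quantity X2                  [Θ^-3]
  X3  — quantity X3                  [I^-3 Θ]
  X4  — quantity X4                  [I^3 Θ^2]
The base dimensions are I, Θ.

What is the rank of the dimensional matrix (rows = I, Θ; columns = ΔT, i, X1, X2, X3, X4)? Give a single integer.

2

Exponent matrix [I,Θ] × [ΔT,i,X1,X2,X3,X4]:
  I: [ 0  1  1  0 -3  3]
  Θ: [ 1  0 -1 -3  1  2]
Echelon form has 2 nonzero rows (pivots: ΔT,i)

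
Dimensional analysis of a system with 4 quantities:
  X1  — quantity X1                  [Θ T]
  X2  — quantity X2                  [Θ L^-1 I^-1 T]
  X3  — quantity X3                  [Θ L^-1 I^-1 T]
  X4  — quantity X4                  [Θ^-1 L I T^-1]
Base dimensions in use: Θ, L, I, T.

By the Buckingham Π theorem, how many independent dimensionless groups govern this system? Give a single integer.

2

Exponent matrix [Θ,L,I,T] × [X1,X2,X3,X4]:
  Θ: [ 1  1  1 -1]
  L: [ 0 -1 -1  1]
  I: [ 0 -1 -1  1]
  T: [ 1  1  1 -1]
Row reduction gives pivot columns X1,X2; rank = 2
n=4, r=2 ⇒ 2 dimensionless groups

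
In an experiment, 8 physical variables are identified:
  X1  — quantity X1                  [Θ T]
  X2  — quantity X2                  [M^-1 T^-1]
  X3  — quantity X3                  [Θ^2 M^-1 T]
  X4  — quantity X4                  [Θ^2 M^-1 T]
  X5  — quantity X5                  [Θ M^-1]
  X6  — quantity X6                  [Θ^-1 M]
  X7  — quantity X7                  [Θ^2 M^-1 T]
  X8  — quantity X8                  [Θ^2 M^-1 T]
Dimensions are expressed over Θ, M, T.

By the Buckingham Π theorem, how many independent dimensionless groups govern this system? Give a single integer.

6

Write exponents as rows Θ,M,T / cols X1,X2,X3,X4,X5,X6,X7,X8:
  Θ: [ 1  0  2  2  1 -1  2  2]
  M: [ 0 -1 -1 -1 -1  1 -1 -1]
  T: [ 1 -1  1  1  0  0  1  1]
Row reduction gives pivot columns X1,X2; rank = 2
n=8, r=2 ⇒ 6 dimensionless groups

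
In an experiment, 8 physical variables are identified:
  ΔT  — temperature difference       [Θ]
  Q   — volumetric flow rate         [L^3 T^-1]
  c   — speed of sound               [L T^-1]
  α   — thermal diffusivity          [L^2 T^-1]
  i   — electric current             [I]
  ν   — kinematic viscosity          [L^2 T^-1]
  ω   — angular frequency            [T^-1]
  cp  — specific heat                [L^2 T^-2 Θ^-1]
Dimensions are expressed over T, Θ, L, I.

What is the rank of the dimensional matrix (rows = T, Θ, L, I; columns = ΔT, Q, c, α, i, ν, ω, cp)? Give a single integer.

4

Exponent matrix [T,Θ,L,I] × [ΔT,Q,c,α,i,ν,ω,cp]:
  T: [ 0 -1 -1 -1  0 -1 -1 -2]
  Θ: [ 1  0  0  0  0  0  0 -1]
  L: [ 0  3  1  2  0  2  0  2]
  I: [ 0  0  0  0  1  0  0  0]
RREF → pivots at {ΔT,Q,c,i} ⇒ r = 4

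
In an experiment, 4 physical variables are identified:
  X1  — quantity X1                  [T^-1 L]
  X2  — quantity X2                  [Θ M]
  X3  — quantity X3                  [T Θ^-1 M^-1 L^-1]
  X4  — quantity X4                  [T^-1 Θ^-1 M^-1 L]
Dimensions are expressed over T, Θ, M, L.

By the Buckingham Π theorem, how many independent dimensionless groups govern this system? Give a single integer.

2

Exponent matrix [T,Θ,M,L] × [X1,X2,X3,X4]:
  T: [-1  0  1 -1]
  Θ: [ 0  1 -1 -1]
  M: [ 0  1 -1 -1]
  L: [ 1  0 -1  1]
Row reduction gives pivot columns X1,X2; rank = 2
n=4, r=2 ⇒ 2 dimensionless groups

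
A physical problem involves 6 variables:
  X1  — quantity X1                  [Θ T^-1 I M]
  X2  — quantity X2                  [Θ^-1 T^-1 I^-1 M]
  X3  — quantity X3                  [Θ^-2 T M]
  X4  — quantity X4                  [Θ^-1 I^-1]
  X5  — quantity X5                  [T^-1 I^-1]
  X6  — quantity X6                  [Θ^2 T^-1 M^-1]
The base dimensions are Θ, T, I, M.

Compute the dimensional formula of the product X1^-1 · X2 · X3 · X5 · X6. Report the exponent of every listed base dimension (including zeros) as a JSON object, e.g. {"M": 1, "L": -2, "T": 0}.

Write exponents as rows Θ,T,I,M / cols X1,X2,X3,X4,X5,X6:
  Θ: [ 1 -1 -2 -1  0  2]
  T: [-1 -1  1  0 -1 -1]
  I: [ 1 -1  0 -1 -1  0]
  M: [ 1  1  1  0  0 -1]
  [Θ]: (-1)·1+(1)·-1+(1)·-2+(1)·0+(1)·2 = -2
  [T]: (-1)·-1+(1)·-1+(1)·1+(1)·-1+(1)·-1 = -1
  [I]: (-1)·1+(1)·-1+(1)·0+(1)·-1+(1)·0 = -3
  [M]: (-1)·1+(1)·1+(1)·1+(1)·0+(1)·-1 = 0
⇒ Θ^-2 T^-1 I^-3

{"Θ": -2, "T": -1, "I": -3, "M": 0}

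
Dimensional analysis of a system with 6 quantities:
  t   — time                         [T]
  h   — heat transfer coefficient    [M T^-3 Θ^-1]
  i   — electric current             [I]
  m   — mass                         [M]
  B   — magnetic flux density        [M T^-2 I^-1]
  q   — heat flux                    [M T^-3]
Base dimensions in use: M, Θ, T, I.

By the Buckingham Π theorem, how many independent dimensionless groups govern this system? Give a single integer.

2

Dimensional matrix (M×Θ×T×I by t×h×i×m×B×q):
  M: [ 0  1  0  1  1  1]
  Θ: [ 0 -1  0  0  0  0]
  T: [ 1 -3  0  0 -2 -3]
  I: [ 0  0  1  0 -1  0]
Echelon form has 4 nonzero rows (pivots: t,h,i,m)
n=6, r=4 ⇒ 2 dimensionless groups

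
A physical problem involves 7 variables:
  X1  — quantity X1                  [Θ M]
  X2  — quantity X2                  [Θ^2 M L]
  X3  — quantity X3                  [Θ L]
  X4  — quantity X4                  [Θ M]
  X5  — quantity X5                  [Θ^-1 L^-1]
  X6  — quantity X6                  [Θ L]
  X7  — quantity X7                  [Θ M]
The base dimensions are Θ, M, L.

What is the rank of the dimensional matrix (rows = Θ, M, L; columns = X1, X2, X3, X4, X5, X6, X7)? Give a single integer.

2

Dimensional matrix (Θ×M×L by X1×X2×X3×X4×X5×X6×X7):
  Θ: [ 1  2  1  1 -1  1  1]
  M: [ 1  1  0  1  0  0  1]
  L: [ 0  1  1  0 -1  1  0]
RREF → pivots at {X1,X2} ⇒ r = 2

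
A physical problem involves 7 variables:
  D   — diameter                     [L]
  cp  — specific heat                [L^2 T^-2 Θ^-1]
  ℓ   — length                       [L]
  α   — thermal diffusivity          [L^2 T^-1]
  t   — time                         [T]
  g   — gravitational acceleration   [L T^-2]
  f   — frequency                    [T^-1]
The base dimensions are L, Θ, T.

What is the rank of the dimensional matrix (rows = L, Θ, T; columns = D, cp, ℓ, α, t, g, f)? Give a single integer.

3

Write exponents as rows L,Θ,T / cols D,cp,ℓ,α,t,g,f:
  L: [ 1  2  1  2  0  1  0]
  Θ: [ 0 -1  0  0  0  0  0]
  T: [ 0 -2  0 -1  1 -2 -1]
Echelon form has 3 nonzero rows (pivots: D,cp,α)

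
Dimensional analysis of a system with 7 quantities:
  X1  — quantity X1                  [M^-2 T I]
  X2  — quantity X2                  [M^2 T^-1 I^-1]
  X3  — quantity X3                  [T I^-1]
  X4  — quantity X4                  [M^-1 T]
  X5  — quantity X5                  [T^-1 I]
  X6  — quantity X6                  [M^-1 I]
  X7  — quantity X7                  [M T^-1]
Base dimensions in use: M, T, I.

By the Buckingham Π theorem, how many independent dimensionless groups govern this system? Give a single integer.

5

Dimensional matrix (M×T×I by X1×X2×X3×X4×X5×X6×X7):
  M: [-2  2  0 -1  0 -1  1]
  T: [ 1 -1  1  1 -1  0 -1]
  I: [ 1 -1 -1  0  1  1  0]
Echelon form has 2 nonzero rows (pivots: X1,X3)
7 vars − rank 2 = 5 Π groups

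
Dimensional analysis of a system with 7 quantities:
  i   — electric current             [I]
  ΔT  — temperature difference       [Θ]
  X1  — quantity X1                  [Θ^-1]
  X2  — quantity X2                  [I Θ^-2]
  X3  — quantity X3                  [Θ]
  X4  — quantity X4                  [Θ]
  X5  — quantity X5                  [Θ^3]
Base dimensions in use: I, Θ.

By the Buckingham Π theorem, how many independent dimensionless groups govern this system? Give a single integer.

5

Exponent matrix [I,Θ] × [i,ΔT,X1,X2,X3,X4,X5]:
  I: [ 1  0  0  1  0  0  0]
  Θ: [ 0  1 -1 -2  1  1  3]
Row reduction gives pivot columns i,ΔT; rank = 2
7 vars − rank 2 = 5 Π groups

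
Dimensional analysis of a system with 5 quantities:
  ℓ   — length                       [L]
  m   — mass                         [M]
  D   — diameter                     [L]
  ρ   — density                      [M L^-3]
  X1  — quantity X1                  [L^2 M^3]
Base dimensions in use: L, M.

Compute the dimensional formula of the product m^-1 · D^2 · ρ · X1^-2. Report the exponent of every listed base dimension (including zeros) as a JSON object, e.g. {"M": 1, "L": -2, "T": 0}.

{"L": -5, "M": -6}

Write exponents as rows L,M / cols ℓ,m,D,ρ,X1:
  L: [ 1  0  1 -3  2]
  M: [ 0  1  0  1  3]
  [L]: (-1)·0+(2)·1+(1)·-3+(-2)·2 = -5
  [M]: (-1)·1+(2)·0+(1)·1+(-2)·3 = -6
⇒ L^-5 M^-6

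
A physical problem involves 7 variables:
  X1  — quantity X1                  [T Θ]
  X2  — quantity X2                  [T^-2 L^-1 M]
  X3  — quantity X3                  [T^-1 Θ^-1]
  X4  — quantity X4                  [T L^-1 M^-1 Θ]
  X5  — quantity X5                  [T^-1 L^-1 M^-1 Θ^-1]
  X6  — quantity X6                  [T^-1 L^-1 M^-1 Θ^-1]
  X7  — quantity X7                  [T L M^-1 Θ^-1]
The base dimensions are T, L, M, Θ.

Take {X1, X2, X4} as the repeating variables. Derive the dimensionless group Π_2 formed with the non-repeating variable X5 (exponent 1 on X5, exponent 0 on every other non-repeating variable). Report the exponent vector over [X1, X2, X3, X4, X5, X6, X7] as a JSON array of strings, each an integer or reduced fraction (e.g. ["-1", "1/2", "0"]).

["2", "0", "0", "-1", "1", "0", "0"]

Dimensional matrix (T×L×M×Θ by X1×X2×X3×X4×X5×X6×X7):
  T: [ 1 -2 -1  1 -1 -1  1]
  L: [ 0 -1  0 -1 -1 -1  1]
  M: [ 0  1  0 -1 -1 -1 -1]
  Θ: [ 1  0 -1  1 -1 -1 -1]
Echelon form has 3 nonzero rows (pivots: X1,X2,X4)
Repeat: X1,X2,X4; free: X3,X5,X6,X7
RREF:
  r0: [   1    0   -1    0   -2   -2   -1]
  r1: [   0    1    0    0    0    0   -1]
  r2: [   0    0    0    1    1    1    0]
  r3: [   0    0    0    0    0    0    0]
Fix exponent of X5 at 1, X3 at 0, X6 at 0, X7 at 0; solve each RREF row for its pivot's exponent:
  r0: exp(X1) + (-2)·1 = 0 ⇒ exp(X1) = 2
  r1: exp(X2) + (0)·1 = 0 ⇒ exp(X2) = 0
  r2: exp(X4) + (1)·1 = 0 ⇒ exp(X4) = -1
Π_2 = X1^2 · X4^-1 · X5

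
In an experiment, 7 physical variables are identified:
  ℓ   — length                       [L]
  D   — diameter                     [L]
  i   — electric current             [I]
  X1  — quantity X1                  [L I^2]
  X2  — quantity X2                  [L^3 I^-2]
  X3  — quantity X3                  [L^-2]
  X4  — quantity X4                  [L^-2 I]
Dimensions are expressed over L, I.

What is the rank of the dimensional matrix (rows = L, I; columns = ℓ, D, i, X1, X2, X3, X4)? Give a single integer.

Write exponents as rows L,I / cols ℓ,D,i,X1,X2,X3,X4:
  L: [ 1  1  0  1  3 -2 -2]
  I: [ 0  0  1  2 -2  0  1]
Echelon form has 2 nonzero rows (pivots: ℓ,i)

2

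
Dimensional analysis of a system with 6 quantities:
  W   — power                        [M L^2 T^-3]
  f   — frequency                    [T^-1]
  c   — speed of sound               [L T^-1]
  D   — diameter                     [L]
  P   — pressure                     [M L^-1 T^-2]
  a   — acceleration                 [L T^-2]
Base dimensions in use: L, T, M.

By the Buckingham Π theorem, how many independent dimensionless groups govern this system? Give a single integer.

Dimensional matrix (L×T×M by W×f×c×D×P×a):
  L: [ 2  0  1  1 -1  1]
  T: [-3 -1 -1  0 -2 -2]
  M: [ 1  0  0  0  1  0]
Row reduction gives pivot columns W,f,c; rank = 3
6 vars − rank 3 = 3 Π groups

3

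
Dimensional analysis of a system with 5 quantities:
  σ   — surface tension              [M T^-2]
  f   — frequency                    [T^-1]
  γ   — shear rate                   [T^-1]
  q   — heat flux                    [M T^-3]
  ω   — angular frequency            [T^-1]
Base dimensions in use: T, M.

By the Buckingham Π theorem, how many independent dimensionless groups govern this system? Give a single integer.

3

Write exponents as rows T,M / cols σ,f,γ,q,ω:
  T: [-2 -1 -1 -3 -1]
  M: [ 1  0  0  1  0]
RREF → pivots at {σ,f} ⇒ r = 2
n=5, r=2 ⇒ 3 dimensionless groups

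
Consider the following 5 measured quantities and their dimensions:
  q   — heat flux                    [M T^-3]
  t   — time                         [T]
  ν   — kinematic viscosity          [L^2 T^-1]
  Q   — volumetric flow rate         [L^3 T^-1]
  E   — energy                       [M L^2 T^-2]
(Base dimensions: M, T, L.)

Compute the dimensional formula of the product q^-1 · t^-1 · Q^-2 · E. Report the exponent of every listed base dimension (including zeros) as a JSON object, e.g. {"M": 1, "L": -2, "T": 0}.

Exponent matrix [M,T,L] × [q,t,ν,Q,E]:
  M: [ 1  0  0  0  1]
  T: [-3  1 -1 -1 -2]
  L: [ 0  0  2  3  2]
  [M]: (-1)·1+(-1)·0+(-2)·0+(1)·1 = 0
  [T]: (-1)·-3+(-1)·1+(-2)·-1+(1)·-2 = 2
  [L]: (-1)·0+(-1)·0+(-2)·3+(1)·2 = -4
⇒ T^2 L^-4

{"M": 0, "T": 2, "L": -4}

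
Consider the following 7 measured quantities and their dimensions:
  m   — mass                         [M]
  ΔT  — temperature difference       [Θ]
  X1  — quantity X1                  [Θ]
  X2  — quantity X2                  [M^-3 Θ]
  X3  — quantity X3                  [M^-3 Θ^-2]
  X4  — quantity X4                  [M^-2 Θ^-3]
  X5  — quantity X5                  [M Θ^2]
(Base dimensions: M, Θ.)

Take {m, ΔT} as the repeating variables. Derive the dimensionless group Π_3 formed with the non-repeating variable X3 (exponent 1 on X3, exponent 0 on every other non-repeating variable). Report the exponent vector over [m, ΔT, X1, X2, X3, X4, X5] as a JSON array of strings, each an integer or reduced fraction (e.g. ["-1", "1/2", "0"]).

["3", "2", "0", "0", "1", "0", "0"]

Dimensional matrix (M×Θ by m×ΔT×X1×X2×X3×X4×X5):
  M: [ 1  0  0 -3 -3 -2  1]
  Θ: [ 0  1  1  1 -2 -3  2]
Row reduction gives pivot columns m,ΔT; rank = 2
Pivot set = {m,ΔT}, free = {X1,X2,X3,X4,X5}
RREF:
  r0: [   1    0    0   -3   -3   -2    1]
  r1: [   0    1    1    1   -2   -3    2]
Fix exponent of X3 at 1, X1 at 0, X2 at 0, X4 at 0, X5 at 0; solve each RREF row for its pivot's exponent:
  r0: exp(m) + (-3)·1 = 0 ⇒ exp(m) = 3
  r1: exp(ΔT) + (-2)·1 = 0 ⇒ exp(ΔT) = 2
Π_3 = m^3 · ΔT^2 · X3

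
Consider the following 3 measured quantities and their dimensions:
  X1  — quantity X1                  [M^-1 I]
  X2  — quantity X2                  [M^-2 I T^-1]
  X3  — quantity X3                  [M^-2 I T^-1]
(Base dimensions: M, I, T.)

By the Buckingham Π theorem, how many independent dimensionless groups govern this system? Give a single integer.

1

Dimensional matrix (M×I×T by X1×X2×X3):
  M: [-1 -2 -2]
  I: [ 1  1  1]
  T: [ 0 -1 -1]
Row reduction gives pivot columns X1,X2; rank = 2
n=3, r=2 ⇒ 1 dimensionless group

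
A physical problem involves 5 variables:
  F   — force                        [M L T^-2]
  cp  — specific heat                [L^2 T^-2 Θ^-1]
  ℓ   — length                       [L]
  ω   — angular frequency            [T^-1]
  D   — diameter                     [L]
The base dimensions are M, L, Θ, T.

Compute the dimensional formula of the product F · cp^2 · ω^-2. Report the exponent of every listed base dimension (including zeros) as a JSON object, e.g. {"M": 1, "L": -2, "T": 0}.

{"M": 1, "L": 5, "Θ": -2, "T": -4}

Exponent matrix [M,L,Θ,T] × [F,cp,ℓ,ω,D]:
  M: [ 1  0  0  0  0]
  L: [ 1  2  1  0  1]
  Θ: [ 0 -1  0  0  0]
  T: [-2 -2  0 -1  0]
  [M]: (1)·1+(2)·0+(-2)·0 = 1
  [L]: (1)·1+(2)·2+(-2)·0 = 5
  [Θ]: (1)·0+(2)·-1+(-2)·0 = -2
  [T]: (1)·-2+(2)·-2+(-2)·-1 = -4
⇒ M L^5 Θ^-2 T^-4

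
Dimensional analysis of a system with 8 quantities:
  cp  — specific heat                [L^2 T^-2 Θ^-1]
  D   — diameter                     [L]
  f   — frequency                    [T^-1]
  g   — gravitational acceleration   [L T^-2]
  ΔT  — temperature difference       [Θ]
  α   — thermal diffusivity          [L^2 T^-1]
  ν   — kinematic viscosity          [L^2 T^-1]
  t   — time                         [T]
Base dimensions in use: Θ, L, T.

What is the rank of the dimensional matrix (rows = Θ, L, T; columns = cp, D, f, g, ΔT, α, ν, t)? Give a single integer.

Write exponents as rows Θ,L,T / cols cp,D,f,g,ΔT,α,ν,t:
  Θ: [-1  0  0  0  1  0  0  0]
  L: [ 2  1  0  1  0  2  2  0]
  T: [-2  0 -1 -2  0 -1 -1  1]
RREF → pivots at {cp,D,f} ⇒ r = 3

3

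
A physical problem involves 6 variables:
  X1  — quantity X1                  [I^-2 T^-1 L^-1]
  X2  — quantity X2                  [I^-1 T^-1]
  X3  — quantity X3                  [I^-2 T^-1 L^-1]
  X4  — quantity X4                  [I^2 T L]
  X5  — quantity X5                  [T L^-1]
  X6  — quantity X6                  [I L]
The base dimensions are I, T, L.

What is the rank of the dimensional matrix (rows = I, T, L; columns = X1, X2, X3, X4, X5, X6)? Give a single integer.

Dimensional matrix (I×T×L by X1×X2×X3×X4×X5×X6):
  I: [-2 -1 -2  2  0  1]
  T: [-1 -1 -1  1  1  0]
  L: [-1  0 -1  1 -1  1]
Echelon form has 2 nonzero rows (pivots: X1,X2)

2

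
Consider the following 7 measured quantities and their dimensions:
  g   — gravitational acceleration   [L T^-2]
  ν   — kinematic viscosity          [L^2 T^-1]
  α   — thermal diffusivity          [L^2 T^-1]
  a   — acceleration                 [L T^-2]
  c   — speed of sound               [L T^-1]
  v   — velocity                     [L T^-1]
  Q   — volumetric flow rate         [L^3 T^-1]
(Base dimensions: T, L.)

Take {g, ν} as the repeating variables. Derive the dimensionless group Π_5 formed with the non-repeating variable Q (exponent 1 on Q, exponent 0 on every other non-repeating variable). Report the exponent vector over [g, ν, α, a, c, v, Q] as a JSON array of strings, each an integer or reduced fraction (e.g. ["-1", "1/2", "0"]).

Dimensional matrix (T×L by g×ν×α×a×c×v×Q):
  T: [-2 -1 -1 -2 -1 -1 -1]
  L: [ 1  2  2  1  1  1  3]
Row reduction gives pivot columns g,ν; rank = 2
Pivot set = {g,ν}, free = {α,a,c,v,Q}
RREF:
  r0: [   1    0    0    1  1/3  1/3 -1/3]
  r1: [   0    1    1    0  1/3  1/3  5/3]
Fix exponent of Q at 1, α at 0, a at 0, c at 0, v at 0; solve each RREF row for its pivot's exponent:
  r0: exp(g) + (-1/3)·1 = 0 ⇒ exp(g) = 1/3
  r1: exp(ν) + (5/3)·1 = 0 ⇒ exp(ν) = -5/3
Π_5 = g^(1/3) · ν^(-5/3) · Q

["1/3", "-5/3", "0", "0", "0", "0", "1"]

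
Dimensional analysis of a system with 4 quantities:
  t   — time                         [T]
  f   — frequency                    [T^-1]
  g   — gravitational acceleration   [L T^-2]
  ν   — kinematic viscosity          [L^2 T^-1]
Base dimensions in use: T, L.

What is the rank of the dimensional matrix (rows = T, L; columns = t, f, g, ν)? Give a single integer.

2

Write exponents as rows T,L / cols t,f,g,ν:
  T: [ 1 -1 -2 -1]
  L: [ 0  0  1  2]
Echelon form has 2 nonzero rows (pivots: t,g)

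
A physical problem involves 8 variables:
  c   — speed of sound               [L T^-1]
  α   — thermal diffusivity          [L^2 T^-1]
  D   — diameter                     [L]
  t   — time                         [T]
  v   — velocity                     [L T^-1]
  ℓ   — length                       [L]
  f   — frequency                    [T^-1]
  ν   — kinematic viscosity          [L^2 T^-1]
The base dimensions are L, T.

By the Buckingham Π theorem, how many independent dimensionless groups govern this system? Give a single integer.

Exponent matrix [L,T] × [c,α,D,t,v,ℓ,f,ν]:
  L: [ 1  2  1  0  1  1  0  2]
  T: [-1 -1  0  1 -1  0 -1 -1]
Echelon form has 2 nonzero rows (pivots: c,α)
n=8, r=2 ⇒ 6 dimensionless groups

6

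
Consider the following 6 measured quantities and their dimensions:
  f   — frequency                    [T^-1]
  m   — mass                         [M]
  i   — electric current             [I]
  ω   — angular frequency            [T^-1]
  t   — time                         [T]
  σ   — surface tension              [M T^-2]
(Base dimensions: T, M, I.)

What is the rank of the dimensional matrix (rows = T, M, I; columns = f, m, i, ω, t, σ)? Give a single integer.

Write exponents as rows T,M,I / cols f,m,i,ω,t,σ:
  T: [-1  0  0 -1  1 -2]
  M: [ 0  1  0  0  0  1]
  I: [ 0  0  1  0  0  0]
Row reduction gives pivot columns f,m,i; rank = 3

3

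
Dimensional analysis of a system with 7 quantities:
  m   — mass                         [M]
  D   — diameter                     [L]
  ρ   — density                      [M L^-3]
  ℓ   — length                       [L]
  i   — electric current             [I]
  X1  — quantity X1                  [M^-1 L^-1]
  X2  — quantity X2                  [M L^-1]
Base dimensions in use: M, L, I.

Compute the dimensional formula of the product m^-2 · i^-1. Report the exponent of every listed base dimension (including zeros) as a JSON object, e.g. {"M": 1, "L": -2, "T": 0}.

Dimensional matrix (M×L×I by m×D×ρ×ℓ×i×X1×X2):
  M: [ 1  0  1  0  0 -1  1]
  L: [ 0  1 -3  1  0 -1 -1]
  I: [ 0  0  0  0  1  0  0]
  [M]: (-2)·1+(-1)·0 = -2
  [L]: (-2)·0+(-1)·0 = 0
  [I]: (-2)·0+(-1)·1 = -1
⇒ M^-2 I^-1

{"M": -2, "L": 0, "I": -1}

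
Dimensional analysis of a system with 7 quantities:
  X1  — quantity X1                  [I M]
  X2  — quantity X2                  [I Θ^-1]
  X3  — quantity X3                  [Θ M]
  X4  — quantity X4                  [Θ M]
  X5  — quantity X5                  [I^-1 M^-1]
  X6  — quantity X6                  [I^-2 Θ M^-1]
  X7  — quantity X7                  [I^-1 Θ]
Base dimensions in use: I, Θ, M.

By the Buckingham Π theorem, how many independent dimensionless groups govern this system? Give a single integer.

5

Dimensional matrix (I×Θ×M by X1×X2×X3×X4×X5×X6×X7):
  I: [ 1  1  0  0 -1 -2 -1]
  Θ: [ 0 -1  1  1  0  1  1]
  M: [ 1  0  1  1 -1 -1  0]
RREF → pivots at {X1,X2} ⇒ r = 2
7 vars − rank 2 = 5 Π groups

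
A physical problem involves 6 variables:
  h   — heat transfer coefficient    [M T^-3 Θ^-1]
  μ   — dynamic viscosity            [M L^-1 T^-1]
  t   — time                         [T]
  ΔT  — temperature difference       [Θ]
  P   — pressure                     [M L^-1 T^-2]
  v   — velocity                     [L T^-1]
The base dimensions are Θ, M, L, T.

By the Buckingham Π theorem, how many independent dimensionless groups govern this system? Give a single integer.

2

Exponent matrix [Θ,M,L,T] × [h,μ,t,ΔT,P,v]:
  Θ: [-1  0  0  1  0  0]
  M: [ 1  1  0  0  1  0]
  L: [ 0 -1  0  0 -1  1]
  T: [-3 -1  1  0 -2 -1]
RREF → pivots at {h,μ,t,ΔT} ⇒ r = 4
6 vars − rank 4 = 2 Π groups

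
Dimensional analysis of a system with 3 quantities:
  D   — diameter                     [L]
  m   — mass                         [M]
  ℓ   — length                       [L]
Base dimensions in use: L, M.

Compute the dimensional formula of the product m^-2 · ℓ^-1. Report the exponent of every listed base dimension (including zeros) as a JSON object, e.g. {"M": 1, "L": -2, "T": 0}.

{"L": -1, "M": -2}

Exponent matrix [L,M] × [D,m,ℓ]:
  L: [ 1  0  1]
  M: [ 0  1  0]
  [L]: (-2)·0+(-1)·1 = -1
  [M]: (-2)·1+(-1)·0 = -2
⇒ L^-1 M^-2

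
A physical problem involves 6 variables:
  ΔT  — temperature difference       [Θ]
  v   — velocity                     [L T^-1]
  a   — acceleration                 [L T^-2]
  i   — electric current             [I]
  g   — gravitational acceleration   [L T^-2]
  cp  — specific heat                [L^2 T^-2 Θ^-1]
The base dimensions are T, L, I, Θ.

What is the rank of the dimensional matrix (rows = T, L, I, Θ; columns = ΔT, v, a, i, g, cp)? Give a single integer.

Dimensional matrix (T×L×I×Θ by ΔT×v×a×i×g×cp):
  T: [ 0 -1 -2  0 -2 -2]
  L: [ 0  1  1  0  1  2]
  I: [ 0  0  0  1  0  0]
  Θ: [ 1  0  0  0  0 -1]
RREF → pivots at {ΔT,v,a,i} ⇒ r = 4

4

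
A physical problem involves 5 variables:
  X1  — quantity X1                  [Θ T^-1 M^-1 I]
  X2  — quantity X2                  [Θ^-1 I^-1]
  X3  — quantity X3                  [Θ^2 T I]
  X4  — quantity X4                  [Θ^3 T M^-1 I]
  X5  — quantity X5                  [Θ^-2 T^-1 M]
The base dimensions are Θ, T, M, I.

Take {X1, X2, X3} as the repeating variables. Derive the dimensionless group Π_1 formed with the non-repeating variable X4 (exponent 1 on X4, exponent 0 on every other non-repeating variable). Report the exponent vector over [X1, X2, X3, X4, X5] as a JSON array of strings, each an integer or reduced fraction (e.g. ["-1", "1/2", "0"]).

Dimensional matrix (Θ×T×M×I by X1×X2×X3×X4×X5):
  Θ: [ 1 -1  2  3 -2]
  T: [-1  0  1  1 -1]
  M: [-1  0  0 -1  1]
  I: [ 1 -1  1  1  0]
Echelon form has 3 nonzero rows (pivots: X1,X2,X3)
Pivot set = {X1,X2,X3}, free = {X4,X5}
RREF:
  r0: [   1    0    0    1   -1]
  r1: [   0    1    0    2   -3]
  r2: [   0    0    1    2   -2]
  r3: [   0    0    0    0    0]
Fix exponent of X4 at 1, X5 at 0; solve each RREF row for its pivot's exponent:
  r0: exp(X1) + (1)·1 = 0 ⇒ exp(X1) = -1
  r1: exp(X2) + (2)·1 = 0 ⇒ exp(X2) = -2
  r2: exp(X3) + (2)·1 = 0 ⇒ exp(X3) = -2
Π_1 = X1^-1 · X2^-2 · X3^-2 · X4

["-1", "-2", "-2", "1", "0"]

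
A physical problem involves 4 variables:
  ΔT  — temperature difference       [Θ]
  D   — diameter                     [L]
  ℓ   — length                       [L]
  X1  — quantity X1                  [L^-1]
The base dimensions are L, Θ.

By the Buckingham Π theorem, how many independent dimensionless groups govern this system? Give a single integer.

2

Exponent matrix [L,Θ] × [ΔT,D,ℓ,X1]:
  L: [ 0  1  1 -1]
  Θ: [ 1  0  0  0]
Row reduction gives pivot columns ΔT,D; rank = 2
n=4, r=2 ⇒ 2 dimensionless groups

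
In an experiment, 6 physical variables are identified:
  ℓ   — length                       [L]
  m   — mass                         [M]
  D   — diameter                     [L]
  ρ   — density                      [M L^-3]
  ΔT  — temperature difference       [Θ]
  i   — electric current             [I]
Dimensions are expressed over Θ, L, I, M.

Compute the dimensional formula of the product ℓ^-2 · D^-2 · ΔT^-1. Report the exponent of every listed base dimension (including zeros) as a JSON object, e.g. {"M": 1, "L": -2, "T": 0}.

Exponent matrix [Θ,L,I,M] × [ℓ,m,D,ρ,ΔT,i]:
  Θ: [ 0  0  0  0  1  0]
  L: [ 1  0  1 -3  0  0]
  I: [ 0  0  0  0  0  1]
  M: [ 0  1  0  1  0  0]
  [Θ]: (-2)·0+(-2)·0+(-1)·1 = -1
  [L]: (-2)·1+(-2)·1+(-1)·0 = -4
  [I]: (-2)·0+(-2)·0+(-1)·0 = 0
  [M]: (-2)·0+(-2)·0+(-1)·0 = 0
⇒ Θ^-1 L^-4

{"Θ": -1, "L": -4, "I": 0, "M": 0}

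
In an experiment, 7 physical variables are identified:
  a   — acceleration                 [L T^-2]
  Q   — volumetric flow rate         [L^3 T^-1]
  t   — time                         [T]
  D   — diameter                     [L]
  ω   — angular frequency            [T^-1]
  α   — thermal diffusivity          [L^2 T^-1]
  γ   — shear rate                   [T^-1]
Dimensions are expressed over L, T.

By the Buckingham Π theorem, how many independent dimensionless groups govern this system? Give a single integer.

Dimensional matrix (L×T by a×Q×t×D×ω×α×γ):
  L: [ 1  3  0  1  0  2  0]
  T: [-2 -1  1  0 -1 -1 -1]
RREF → pivots at {a,Q} ⇒ r = 2
n=7, r=2 ⇒ 5 dimensionless groups

5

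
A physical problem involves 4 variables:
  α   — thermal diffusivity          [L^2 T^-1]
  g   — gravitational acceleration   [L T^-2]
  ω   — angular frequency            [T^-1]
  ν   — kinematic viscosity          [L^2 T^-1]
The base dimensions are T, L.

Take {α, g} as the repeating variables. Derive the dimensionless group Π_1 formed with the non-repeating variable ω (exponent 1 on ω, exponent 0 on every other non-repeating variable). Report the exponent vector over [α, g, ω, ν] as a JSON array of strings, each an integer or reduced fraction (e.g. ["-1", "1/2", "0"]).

Dimensional matrix (T×L by α×g×ω×ν):
  T: [-1 -2 -1 -1]
  L: [ 2  1  0  2]
RREF → pivots at {α,g} ⇒ r = 2
Pivot set = {α,g}, free = {ω,ν}
RREF:
  r0: [   1    0 -1/3    1]
  r1: [   0    1  2/3    0]
Fix exponent of ω at 1, ν at 0; solve each RREF row for its pivot's exponent:
  r0: exp(α) + (-1/3)·1 = 0 ⇒ exp(α) = 1/3
  r1: exp(g) + (2/3)·1 = 0 ⇒ exp(g) = -2/3
Π_1 = α^(1/3) · g^(-2/3) · ω

["1/3", "-2/3", "1", "0"]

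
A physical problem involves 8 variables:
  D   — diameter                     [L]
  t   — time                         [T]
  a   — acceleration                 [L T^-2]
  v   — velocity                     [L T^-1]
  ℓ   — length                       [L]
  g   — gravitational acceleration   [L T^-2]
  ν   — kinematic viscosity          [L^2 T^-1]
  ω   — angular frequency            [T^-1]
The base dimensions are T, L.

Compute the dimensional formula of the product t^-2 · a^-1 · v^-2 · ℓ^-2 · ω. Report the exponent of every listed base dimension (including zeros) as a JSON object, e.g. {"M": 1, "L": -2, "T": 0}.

{"T": 1, "L": -5}

Exponent matrix [T,L] × [D,t,a,v,ℓ,g,ν,ω]:
  T: [ 0  1 -2 -1  0 -2 -1 -1]
  L: [ 1  0  1  1  1  1  2  0]
  [T]: (-2)·1+(-1)·-2+(-2)·-1+(-2)·0+(1)·-1 = 1
  [L]: (-2)·0+(-1)·1+(-2)·1+(-2)·1+(1)·0 = -5
⇒ T L^-5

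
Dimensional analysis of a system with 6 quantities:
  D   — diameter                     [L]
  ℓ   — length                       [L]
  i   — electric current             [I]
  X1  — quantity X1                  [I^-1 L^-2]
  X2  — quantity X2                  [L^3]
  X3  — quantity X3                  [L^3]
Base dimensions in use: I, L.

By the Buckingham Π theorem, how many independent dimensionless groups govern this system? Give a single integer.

Dimensional matrix (I×L by D×ℓ×i×X1×X2×X3):
  I: [ 0  0  1 -1  0  0]
  L: [ 1  1  0 -2  3  3]
RREF → pivots at {D,i} ⇒ r = 2
Π count = n − r = 6 − 2 = 4

4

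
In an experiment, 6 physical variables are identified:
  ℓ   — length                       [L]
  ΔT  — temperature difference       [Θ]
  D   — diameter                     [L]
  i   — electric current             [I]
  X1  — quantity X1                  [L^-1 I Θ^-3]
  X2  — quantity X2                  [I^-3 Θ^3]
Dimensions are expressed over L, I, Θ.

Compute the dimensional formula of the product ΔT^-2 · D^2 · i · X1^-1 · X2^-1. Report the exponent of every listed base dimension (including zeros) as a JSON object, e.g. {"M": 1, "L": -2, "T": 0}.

Write exponents as rows L,I,Θ / cols ℓ,ΔT,D,i,X1,X2:
  L: [ 1  0  1  0 -1  0]
  I: [ 0  0  0  1  1 -3]
  Θ: [ 0  1  0  0 -3  3]
  [L]: (-2)·0+(2)·1+(1)·0+(-1)·-1+(-1)·0 = 3
  [I]: (-2)·0+(2)·0+(1)·1+(-1)·1+(-1)·-3 = 3
  [Θ]: (-2)·1+(2)·0+(1)·0+(-1)·-3+(-1)·3 = -2
⇒ L^3 I^3 Θ^-2

{"L": 3, "I": 3, "Θ": -2}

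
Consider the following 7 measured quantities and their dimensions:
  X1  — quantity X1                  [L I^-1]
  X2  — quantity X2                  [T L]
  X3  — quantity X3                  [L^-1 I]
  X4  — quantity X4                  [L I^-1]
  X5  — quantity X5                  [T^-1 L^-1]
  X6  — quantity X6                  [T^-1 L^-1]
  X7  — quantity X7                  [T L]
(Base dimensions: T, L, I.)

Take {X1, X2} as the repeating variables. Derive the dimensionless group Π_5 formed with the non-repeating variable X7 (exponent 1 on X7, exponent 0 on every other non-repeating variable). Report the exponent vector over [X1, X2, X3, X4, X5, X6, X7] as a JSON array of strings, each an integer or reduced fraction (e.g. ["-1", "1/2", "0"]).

["0", "-1", "0", "0", "0", "0", "1"]

Dimensional matrix (T×L×I by X1×X2×X3×X4×X5×X6×X7):
  T: [ 0  1  0  0 -1 -1  1]
  L: [ 1  1 -1  1 -1 -1  1]
  I: [-1  0  1 -1  0  0  0]
Row reduction gives pivot columns X1,X2; rank = 2
Pivot set = {X1,X2}, free = {X3,X4,X5,X6,X7}
RREF:
  r0: [   1    0   -1    1    0    0    0]
  r1: [   0    1    0    0   -1   -1    1]
  r2: [   0    0    0    0    0    0    0]
Fix exponent of X7 at 1, X3 at 0, X4 at 0, X5 at 0, X6 at 0; solve each RREF row for its pivot's exponent:
  r0: exp(X1) + (0)·1 = 0 ⇒ exp(X1) = 0
  r1: exp(X2) + (1)·1 = 0 ⇒ exp(X2) = -1
Π_5 = X2^-1 · X7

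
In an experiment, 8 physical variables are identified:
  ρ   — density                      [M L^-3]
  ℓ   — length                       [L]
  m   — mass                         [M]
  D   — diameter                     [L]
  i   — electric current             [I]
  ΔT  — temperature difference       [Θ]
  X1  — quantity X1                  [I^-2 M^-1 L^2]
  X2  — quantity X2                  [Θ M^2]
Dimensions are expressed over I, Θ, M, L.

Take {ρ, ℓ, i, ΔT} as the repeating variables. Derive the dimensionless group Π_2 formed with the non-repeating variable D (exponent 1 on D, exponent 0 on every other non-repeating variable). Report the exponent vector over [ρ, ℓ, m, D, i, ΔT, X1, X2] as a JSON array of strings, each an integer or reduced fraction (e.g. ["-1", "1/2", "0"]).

["0", "-1", "0", "1", "0", "0", "0", "0"]

Dimensional matrix (I×Θ×M×L by ρ×ℓ×m×D×i×ΔT×X1×X2):
  I: [ 0  0  0  0  1  0 -2  0]
  Θ: [ 0  0  0  0  0  1  0  1]
  M: [ 1  0  1  0  0  0 -1  2]
  L: [-3  1  0  1  0  0  2  0]
Row reduction gives pivot columns ρ,ℓ,i,ΔT; rank = 4
Repeat: ρ,ℓ,i,ΔT; free: m,D,X1,X2
RREF:
  r0: [   1    0    1    0    0    0   -1    2]
  r1: [   0    1    3    1    0    0   -1    6]
  r2: [   0    0    0    0    1    0   -2    0]
  r3: [   0    0    0    0    0    1    0    1]
Fix exponent of D at 1, m at 0, X1 at 0, X2 at 0; solve each RREF row for its pivot's exponent:
  r0: exp(ρ) + (0)·1 = 0 ⇒ exp(ρ) = 0
  r1: exp(ℓ) + (1)·1 = 0 ⇒ exp(ℓ) = -1
  r2: exp(i) + (0)·1 = 0 ⇒ exp(i) = 0
  r3: exp(ΔT) + (0)·1 = 0 ⇒ exp(ΔT) = 0
Π_2 = ℓ^-1 · D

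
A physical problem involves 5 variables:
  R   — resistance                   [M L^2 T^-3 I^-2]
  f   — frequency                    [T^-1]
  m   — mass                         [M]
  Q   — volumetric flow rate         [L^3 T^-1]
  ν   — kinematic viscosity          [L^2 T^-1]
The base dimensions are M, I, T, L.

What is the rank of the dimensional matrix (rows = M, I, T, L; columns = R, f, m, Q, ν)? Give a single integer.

4

Exponent matrix [M,I,T,L] × [R,f,m,Q,ν]:
  M: [ 1  0  1  0  0]
  I: [-2  0  0  0  0]
  T: [-3 -1  0 -1 -1]
  L: [ 2  0  0  3  2]
RREF → pivots at {R,f,m,Q} ⇒ r = 4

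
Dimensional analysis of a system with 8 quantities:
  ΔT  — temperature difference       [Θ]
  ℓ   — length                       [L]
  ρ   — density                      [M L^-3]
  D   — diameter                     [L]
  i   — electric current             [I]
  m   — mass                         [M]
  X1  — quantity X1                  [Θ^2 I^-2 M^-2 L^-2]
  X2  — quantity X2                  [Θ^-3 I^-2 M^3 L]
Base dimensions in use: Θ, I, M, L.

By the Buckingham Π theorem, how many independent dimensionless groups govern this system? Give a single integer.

Dimensional matrix (Θ×I×M×L by ΔT×ℓ×ρ×D×i×m×X1×X2):
  Θ: [ 1  0  0  0  0  0  2 -3]
  I: [ 0  0  0  0  1  0 -2 -2]
  M: [ 0  0  1  0  0  1 -2  3]
  L: [ 0  1 -3  1  0  0 -2  1]
RREF → pivots at {ΔT,ℓ,ρ,i} ⇒ r = 4
n=8, r=4 ⇒ 4 dimensionless groups

4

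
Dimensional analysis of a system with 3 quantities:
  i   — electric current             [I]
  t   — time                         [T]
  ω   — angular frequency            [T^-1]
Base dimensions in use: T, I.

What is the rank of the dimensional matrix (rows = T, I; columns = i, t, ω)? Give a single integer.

2

Exponent matrix [T,I] × [i,t,ω]:
  T: [ 0  1 -1]
  I: [ 1  0  0]
Echelon form has 2 nonzero rows (pivots: i,t)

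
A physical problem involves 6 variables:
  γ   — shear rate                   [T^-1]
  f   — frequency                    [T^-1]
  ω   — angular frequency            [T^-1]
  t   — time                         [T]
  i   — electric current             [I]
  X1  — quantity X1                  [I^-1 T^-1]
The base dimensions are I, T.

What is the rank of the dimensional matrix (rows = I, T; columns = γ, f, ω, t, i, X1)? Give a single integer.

2

Dimensional matrix (I×T by γ×f×ω×t×i×X1):
  I: [ 0  0  0  0  1 -1]
  T: [-1 -1 -1  1  0 -1]
Echelon form has 2 nonzero rows (pivots: γ,i)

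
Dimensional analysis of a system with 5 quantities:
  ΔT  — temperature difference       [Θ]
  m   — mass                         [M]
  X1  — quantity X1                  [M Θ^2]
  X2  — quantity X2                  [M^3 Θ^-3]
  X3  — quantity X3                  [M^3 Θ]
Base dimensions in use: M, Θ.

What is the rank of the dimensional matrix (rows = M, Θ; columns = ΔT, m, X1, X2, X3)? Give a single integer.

Exponent matrix [M,Θ] × [ΔT,m,X1,X2,X3]:
  M: [ 0  1  1  3  3]
  Θ: [ 1  0  2 -3  1]
Echelon form has 2 nonzero rows (pivots: ΔT,m)

2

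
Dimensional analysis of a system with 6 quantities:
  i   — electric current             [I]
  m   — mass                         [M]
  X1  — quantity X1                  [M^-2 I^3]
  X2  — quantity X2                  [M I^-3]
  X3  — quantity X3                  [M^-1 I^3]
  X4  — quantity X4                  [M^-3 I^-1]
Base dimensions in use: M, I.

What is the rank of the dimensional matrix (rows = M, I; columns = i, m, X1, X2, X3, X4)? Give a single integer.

Write exponents as rows M,I / cols i,m,X1,X2,X3,X4:
  M: [ 0  1 -2  1 -1 -3]
  I: [ 1  0  3 -3  3 -1]
Echelon form has 2 nonzero rows (pivots: i,m)

2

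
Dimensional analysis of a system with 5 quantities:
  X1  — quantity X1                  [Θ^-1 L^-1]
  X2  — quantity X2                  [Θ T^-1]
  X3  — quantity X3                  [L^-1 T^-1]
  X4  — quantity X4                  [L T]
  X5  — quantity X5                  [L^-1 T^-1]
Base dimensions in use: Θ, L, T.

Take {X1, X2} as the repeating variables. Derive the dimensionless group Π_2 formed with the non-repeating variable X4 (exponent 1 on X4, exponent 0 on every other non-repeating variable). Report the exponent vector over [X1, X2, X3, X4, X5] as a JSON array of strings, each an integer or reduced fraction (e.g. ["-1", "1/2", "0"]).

Exponent matrix [Θ,L,T] × [X1,X2,X3,X4,X5]:
  Θ: [-1  1  0  0  0]
  L: [-1  0 -1  1 -1]
  T: [ 0 -1 -1  1 -1]
RREF → pivots at {X1,X2} ⇒ r = 2
Repeat: X1,X2; free: X3,X4,X5
RREF:
  r0: [   1    0    1   -1    1]
  r1: [   0    1    1   -1    1]
  r2: [   0    0    0    0    0]
Fix exponent of X4 at 1, X3 at 0, X5 at 0; solve each RREF row for its pivot's exponent:
  r0: exp(X1) + (-1)·1 = 0 ⇒ exp(X1) = 1
  r1: exp(X2) + (-1)·1 = 0 ⇒ exp(X2) = 1
Π_2 = X1 · X2 · X4

["1", "1", "0", "1", "0"]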